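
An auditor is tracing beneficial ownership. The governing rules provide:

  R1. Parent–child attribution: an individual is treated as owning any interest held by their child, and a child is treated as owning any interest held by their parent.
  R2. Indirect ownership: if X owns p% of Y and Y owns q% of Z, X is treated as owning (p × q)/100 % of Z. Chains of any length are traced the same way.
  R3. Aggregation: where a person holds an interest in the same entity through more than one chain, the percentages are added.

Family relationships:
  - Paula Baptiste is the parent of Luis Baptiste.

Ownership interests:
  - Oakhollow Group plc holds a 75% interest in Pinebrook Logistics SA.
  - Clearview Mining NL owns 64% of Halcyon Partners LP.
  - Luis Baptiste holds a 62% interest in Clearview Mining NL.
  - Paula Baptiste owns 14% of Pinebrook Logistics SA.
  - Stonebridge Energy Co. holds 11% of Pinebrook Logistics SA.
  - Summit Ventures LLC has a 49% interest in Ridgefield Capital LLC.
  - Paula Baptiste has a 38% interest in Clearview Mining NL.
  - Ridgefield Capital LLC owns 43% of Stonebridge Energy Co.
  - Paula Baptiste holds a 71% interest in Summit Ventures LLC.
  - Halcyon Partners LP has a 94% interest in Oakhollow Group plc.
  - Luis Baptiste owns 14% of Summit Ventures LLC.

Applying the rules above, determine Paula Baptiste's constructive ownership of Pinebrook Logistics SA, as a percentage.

By parent–child attribution (R1), Paula Baptiste is treated as also owning Luis Baptiste's interest in Clearview Mining NL, giving 38% + 62% = 100%.
By parent–child attribution (R1), Paula Baptiste is treated as also owning Luis Baptiste's interest in Summit Ventures LLC, giving 71% + 14% = 85%.
Chain via Clearview Mining NL → Halcyon Partners LP → Oakhollow Group plc (R2): 100% × 64% × 94% × 75% = 45.12% of Pinebrook Logistics SA.
Chain via Summit Ventures LLC → Ridgefield Capital LLC → Stonebridge Energy Co. (R2): 85% × 49% × 43% × 11% = 1.970045% of Pinebrook Logistics SA.
Direct interest in Pinebrook Logistics SA: 14%.
Aggregating (R3): 45.12% + 1.970045% + 14% = 61.090045%.

61.090045%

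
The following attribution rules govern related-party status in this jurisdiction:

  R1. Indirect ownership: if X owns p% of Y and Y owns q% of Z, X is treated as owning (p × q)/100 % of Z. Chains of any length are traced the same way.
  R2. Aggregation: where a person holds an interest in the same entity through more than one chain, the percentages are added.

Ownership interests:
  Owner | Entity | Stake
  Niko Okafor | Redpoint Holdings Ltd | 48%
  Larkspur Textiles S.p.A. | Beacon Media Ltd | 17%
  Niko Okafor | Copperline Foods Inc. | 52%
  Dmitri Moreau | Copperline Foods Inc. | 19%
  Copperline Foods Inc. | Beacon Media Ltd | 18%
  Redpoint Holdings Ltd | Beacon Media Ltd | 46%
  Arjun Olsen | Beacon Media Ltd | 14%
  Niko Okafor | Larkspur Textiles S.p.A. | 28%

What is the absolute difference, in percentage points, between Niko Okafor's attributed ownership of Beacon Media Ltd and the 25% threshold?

11.2

Chain via Redpoint Holdings Ltd (R1): 48% × 46% = 22.08% of Beacon Media Ltd.
Chain via Copperline Foods Inc. (R1): 52% × 18% = 9.36% of Beacon Media Ltd.
Chain via Larkspur Textiles S.p.A. (R1): 28% × 17% = 4.76% of Beacon Media Ltd.
Aggregating (R2): 22.08% + 9.36% + 4.76% = 36.2%.
36.2% exceeds the 25% threshold by 11.2 percentage points.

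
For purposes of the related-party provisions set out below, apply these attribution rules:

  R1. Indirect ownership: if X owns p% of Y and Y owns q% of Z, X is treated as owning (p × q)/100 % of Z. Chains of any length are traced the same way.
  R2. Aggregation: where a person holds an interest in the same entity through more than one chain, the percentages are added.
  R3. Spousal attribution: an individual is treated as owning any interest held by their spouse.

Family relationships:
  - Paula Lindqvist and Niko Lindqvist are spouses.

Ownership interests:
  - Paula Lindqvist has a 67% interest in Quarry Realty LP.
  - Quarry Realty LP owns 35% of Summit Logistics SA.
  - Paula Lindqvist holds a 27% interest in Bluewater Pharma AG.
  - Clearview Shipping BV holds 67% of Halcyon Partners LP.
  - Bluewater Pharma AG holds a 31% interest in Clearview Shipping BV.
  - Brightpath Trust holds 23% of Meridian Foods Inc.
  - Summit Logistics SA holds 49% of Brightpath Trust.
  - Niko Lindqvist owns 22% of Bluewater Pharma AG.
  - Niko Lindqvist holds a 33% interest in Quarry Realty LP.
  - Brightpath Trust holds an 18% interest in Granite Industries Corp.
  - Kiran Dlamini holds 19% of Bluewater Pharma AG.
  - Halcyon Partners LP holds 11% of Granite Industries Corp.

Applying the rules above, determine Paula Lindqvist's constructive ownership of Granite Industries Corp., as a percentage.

By spousal attribution (R3), Paula Lindqvist is treated as also owning Niko Lindqvist's interest in Bluewater Pharma AG, giving 27% + 22% = 49%.
By spousal attribution (R3), Paula Lindqvist is treated as also owning Niko Lindqvist's interest in Quarry Realty LP, giving 67% + 33% = 100%.
Chain via Bluewater Pharma AG → Clearview Shipping BV → Halcyon Partners LP (R1): 49% × 31% × 67% × 11% = 1.119503% of Granite Industries Corp.
Chain via Quarry Realty LP → Summit Logistics SA → Brightpath Trust (R1): 100% × 35% × 49% × 18% = 3.087% of Granite Industries Corp.
Aggregating (R2): 1.119503% + 3.087% = 4.206503%.

4.206503%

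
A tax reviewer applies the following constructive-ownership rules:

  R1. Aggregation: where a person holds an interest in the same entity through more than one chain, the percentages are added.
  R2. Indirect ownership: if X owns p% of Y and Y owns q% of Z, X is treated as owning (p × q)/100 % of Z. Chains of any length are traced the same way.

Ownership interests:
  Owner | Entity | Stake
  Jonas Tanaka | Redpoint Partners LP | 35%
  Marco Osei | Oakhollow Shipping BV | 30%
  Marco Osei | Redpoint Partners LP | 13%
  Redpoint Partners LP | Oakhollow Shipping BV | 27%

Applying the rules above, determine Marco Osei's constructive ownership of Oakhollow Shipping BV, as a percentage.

Chain via Redpoint Partners LP (R2): 13% × 27% = 3.51% of Oakhollow Shipping BV.
Direct interest in Oakhollow Shipping BV: 30%.
Aggregating (R1): 3.51% + 30% = 33.51%.

33.51%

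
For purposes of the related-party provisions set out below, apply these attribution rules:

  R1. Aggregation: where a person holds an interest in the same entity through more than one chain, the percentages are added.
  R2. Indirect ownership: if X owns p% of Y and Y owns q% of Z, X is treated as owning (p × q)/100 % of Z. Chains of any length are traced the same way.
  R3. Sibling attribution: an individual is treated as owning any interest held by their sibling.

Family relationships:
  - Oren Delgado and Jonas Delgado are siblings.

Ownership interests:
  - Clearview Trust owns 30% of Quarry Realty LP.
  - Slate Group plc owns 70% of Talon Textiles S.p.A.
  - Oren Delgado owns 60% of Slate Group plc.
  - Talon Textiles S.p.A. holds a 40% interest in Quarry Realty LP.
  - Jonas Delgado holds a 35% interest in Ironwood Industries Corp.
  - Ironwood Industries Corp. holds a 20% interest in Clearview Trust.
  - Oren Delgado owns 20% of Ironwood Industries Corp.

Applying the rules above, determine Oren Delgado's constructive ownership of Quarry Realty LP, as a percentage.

20.1%

By sibling attribution (R3), Oren Delgado is treated as also owning Jonas Delgado's interest in Ironwood Industries Corp, giving 20% + 35% = 55%.
Chain via Ironwood Industries Corp. → Clearview Trust (R2): 55% × 20% × 30% = 3.3% of Quarry Realty LP.
Chain via Slate Group plc → Talon Textiles S.p.A. (R2): 60% × 70% × 40% = 16.8% of Quarry Realty LP.
Aggregating (R1): 3.3% + 16.8% = 20.1%.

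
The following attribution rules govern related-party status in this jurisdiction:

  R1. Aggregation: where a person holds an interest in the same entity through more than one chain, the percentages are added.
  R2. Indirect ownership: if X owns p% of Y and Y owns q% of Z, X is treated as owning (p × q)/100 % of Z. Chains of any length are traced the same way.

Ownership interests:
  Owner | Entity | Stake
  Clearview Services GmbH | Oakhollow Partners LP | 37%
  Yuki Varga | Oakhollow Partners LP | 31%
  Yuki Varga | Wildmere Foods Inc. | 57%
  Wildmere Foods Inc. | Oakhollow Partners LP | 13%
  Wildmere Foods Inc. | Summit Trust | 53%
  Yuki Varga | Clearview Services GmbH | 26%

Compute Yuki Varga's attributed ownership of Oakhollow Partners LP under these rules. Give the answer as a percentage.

Chain via Clearview Services GmbH (R2): 26% × 37% = 9.62% of Oakhollow Partners LP.
Chain via Wildmere Foods Inc. (R2): 57% × 13% = 7.41% of Oakhollow Partners LP.
Direct interest in Oakhollow Partners LP: 31%.
Aggregating (R1): 9.62% + 7.41% + 31% = 48.03%.

48.03%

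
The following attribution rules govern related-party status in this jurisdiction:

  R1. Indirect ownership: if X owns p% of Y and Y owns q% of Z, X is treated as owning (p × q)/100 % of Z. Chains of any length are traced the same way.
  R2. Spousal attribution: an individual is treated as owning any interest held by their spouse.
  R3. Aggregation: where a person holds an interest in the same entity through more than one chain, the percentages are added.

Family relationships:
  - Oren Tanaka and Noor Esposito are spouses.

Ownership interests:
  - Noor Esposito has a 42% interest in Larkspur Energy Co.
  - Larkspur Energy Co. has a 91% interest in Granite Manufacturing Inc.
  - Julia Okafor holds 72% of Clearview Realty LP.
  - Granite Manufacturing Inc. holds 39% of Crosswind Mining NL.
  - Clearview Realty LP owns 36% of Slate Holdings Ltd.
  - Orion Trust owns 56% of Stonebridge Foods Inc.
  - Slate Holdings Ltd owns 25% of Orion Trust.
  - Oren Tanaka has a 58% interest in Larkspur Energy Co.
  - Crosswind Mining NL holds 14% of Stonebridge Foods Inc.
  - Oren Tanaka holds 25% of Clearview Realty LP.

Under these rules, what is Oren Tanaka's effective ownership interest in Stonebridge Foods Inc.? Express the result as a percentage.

By spousal attribution (R2), Oren Tanaka is treated as also owning Noor Esposito's interest in Larkspur Energy Co, giving 58% + 42% = 100%.
Chain via Larkspur Energy Co. → Granite Manufacturing Inc. → Crosswind Mining NL (R1): 100% × 91% × 39% × 14% = 4.9686% of Stonebridge Foods Inc.
Chain via Clearview Realty LP → Slate Holdings Ltd → Orion Trust (R1): 25% × 36% × 25% × 56% = 1.26% of Stonebridge Foods Inc.
Aggregating (R3): 4.9686% + 1.26% = 6.2286%.

6.2286%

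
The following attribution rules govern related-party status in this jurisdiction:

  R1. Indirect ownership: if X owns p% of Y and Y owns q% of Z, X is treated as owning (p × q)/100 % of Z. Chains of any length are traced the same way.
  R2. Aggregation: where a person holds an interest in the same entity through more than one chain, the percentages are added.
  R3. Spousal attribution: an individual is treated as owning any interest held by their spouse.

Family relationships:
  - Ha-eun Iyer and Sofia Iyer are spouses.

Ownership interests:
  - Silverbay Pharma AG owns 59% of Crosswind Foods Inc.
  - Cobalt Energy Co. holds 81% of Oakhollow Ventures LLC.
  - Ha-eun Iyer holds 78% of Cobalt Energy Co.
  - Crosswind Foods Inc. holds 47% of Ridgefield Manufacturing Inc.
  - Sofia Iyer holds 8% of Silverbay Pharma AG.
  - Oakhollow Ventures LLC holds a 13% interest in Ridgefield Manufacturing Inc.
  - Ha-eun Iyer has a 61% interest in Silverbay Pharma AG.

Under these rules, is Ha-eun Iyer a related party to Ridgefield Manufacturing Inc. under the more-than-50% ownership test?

No

By spousal attribution (R3), Ha-eun Iyer is treated as also owning Sofia Iyer's interest in Silverbay Pharma AG, giving 61% + 8% = 69%.
Chain via Cobalt Energy Co. → Oakhollow Ventures LLC (R1): 78% × 81% × 13% = 8.2134% of Ridgefield Manufacturing Inc.
Chain via Silverbay Pharma AG → Crosswind Foods Inc. (R1): 69% × 59% × 47% = 19.1337% of Ridgefield Manufacturing Inc.
Aggregating (R2): 8.2134% + 19.1337% = 27.3471%.
27.3471% does not exceed the 50% threshold, so Ha-eun is not a related party to Ridgefield Manufacturing Inc.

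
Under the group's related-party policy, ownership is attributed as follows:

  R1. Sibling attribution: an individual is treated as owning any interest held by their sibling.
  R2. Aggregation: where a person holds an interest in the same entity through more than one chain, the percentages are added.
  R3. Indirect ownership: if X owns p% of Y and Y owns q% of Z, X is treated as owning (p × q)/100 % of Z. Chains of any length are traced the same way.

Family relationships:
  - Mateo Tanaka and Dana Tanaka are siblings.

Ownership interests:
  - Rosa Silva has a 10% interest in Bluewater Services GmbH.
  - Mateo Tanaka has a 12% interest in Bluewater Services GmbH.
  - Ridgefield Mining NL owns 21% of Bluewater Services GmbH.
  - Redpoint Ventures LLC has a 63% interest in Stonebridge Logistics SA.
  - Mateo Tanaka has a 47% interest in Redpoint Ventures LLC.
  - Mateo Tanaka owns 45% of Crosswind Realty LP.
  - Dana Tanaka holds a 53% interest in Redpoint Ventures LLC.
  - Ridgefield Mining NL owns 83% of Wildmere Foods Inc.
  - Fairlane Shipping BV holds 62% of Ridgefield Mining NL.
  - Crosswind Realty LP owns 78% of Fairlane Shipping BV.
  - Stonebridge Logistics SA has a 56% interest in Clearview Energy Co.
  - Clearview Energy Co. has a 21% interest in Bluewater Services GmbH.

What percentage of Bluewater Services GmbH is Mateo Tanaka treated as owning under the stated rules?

By sibling attribution (R1), Mateo Tanaka is treated as also owning Dana Tanaka's interest in Redpoint Ventures LLC, giving 47% + 53% = 100%.
Chain via Redpoint Ventures LLC → Stonebridge Logistics SA → Clearview Energy Co. (R3): 100% × 63% × 56% × 21% = 7.4088% of Bluewater Services GmbH.
Chain via Crosswind Realty LP → Fairlane Shipping BV → Ridgefield Mining NL (R3): 45% × 78% × 62% × 21% = 4.57002% of Bluewater Services GmbH.
Direct interest in Bluewater Services GmbH: 12%.
Aggregating (R2): 7.4088% + 4.57002% + 12% = 23.97882%.

23.97882%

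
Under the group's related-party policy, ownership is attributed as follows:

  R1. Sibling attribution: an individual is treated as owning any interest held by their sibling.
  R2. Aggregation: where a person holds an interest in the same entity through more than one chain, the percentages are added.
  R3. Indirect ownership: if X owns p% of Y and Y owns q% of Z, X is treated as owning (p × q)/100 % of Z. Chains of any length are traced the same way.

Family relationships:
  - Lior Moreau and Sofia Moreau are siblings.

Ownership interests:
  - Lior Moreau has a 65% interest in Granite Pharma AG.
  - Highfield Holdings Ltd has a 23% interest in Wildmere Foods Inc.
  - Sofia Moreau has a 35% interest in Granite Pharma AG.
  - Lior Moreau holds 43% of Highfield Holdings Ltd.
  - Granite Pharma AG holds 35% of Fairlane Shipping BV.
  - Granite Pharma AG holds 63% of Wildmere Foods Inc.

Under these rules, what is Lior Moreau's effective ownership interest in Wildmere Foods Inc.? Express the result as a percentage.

72.89%

By sibling attribution (R1), Lior Moreau is treated as also owning Sofia Moreau's interest in Granite Pharma AG, giving 65% + 35% = 100%.
Chain via Highfield Holdings Ltd (R3): 43% × 23% = 9.89% of Wildmere Foods Inc.
Chain via Granite Pharma AG (R3): 100% × 63% = 63% of Wildmere Foods Inc.
Aggregating (R2): 9.89% + 63% = 72.89%.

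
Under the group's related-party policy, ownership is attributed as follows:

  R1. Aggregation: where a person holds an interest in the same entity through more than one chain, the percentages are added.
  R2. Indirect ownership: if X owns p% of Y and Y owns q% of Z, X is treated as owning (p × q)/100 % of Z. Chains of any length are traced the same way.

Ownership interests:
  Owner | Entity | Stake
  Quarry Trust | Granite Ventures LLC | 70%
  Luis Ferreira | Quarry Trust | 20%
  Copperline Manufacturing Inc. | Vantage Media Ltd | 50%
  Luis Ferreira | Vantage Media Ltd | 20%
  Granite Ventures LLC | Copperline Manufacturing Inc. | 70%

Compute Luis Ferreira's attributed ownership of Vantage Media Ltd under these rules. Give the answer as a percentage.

24.9%

Chain via Quarry Trust → Granite Ventures LLC → Copperline Manufacturing Inc. (R2): 20% × 70% × 70% × 50% = 4.9% of Vantage Media Ltd.
Direct interest in Vantage Media Ltd: 20%.
Aggregating (R1): 4.9% + 20% = 24.9%.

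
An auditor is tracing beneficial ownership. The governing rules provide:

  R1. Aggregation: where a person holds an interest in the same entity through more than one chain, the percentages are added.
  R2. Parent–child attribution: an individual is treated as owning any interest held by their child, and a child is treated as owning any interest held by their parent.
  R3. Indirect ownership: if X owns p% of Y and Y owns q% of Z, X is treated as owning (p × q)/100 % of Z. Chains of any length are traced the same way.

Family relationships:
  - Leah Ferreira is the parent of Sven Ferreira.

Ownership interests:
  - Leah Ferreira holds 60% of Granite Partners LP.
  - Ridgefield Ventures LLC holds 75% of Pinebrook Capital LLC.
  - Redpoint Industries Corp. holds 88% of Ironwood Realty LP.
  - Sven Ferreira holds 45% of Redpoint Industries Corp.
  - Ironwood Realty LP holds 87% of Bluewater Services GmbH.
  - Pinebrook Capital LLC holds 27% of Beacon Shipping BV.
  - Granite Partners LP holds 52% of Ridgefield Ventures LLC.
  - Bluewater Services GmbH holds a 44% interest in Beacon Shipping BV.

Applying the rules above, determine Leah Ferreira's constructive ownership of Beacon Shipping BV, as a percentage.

By parent–child attribution (R2), Leah Ferreira is treated as owning Sven Ferreira's 45% interest in Redpoint Industries Corp.
Chain via Granite Partners LP → Ridgefield Ventures LLC → Pinebrook Capital LLC (R3): 60% × 52% × 75% × 27% = 6.318% of Beacon Shipping BV.
Chain via Redpoint Industries Corp. → Ironwood Realty LP → Bluewater Services GmbH (R3): 45% × 88% × 87% × 44% = 15.15888% of Beacon Shipping BV.
Aggregating (R1): 6.318% + 15.15888% = 21.47688%.

21.47688%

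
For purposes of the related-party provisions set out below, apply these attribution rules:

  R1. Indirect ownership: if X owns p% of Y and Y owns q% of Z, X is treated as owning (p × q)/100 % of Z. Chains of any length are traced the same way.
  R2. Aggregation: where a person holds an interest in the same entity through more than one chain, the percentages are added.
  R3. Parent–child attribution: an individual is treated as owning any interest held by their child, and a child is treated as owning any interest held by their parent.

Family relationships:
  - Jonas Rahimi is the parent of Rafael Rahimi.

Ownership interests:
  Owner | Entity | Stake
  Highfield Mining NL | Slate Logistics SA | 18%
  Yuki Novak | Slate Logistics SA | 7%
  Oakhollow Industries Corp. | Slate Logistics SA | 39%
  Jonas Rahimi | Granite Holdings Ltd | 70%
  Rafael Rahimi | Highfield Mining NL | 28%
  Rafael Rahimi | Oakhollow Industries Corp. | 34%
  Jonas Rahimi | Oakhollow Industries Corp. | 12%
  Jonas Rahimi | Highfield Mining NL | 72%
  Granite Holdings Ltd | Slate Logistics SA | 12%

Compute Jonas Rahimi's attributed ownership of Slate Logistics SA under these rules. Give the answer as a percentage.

44.34%

By parent–child attribution (R3), Jonas Rahimi is treated as also owning Rafael Rahimi's interest in Highfield Mining NL, giving 72% + 28% = 100%.
By parent–child attribution (R3), Jonas Rahimi is treated as also owning Rafael Rahimi's interest in Oakhollow Industries Corp, giving 12% + 34% = 46%.
Chain via Granite Holdings Ltd (R1): 70% × 12% = 8.4% of Slate Logistics SA.
Chain via Highfield Mining NL (R1): 100% × 18% = 18% of Slate Logistics SA.
Chain via Oakhollow Industries Corp. (R1): 46% × 39% = 17.94% of Slate Logistics SA.
Aggregating (R2): 8.4% + 18% + 17.94% = 44.34%.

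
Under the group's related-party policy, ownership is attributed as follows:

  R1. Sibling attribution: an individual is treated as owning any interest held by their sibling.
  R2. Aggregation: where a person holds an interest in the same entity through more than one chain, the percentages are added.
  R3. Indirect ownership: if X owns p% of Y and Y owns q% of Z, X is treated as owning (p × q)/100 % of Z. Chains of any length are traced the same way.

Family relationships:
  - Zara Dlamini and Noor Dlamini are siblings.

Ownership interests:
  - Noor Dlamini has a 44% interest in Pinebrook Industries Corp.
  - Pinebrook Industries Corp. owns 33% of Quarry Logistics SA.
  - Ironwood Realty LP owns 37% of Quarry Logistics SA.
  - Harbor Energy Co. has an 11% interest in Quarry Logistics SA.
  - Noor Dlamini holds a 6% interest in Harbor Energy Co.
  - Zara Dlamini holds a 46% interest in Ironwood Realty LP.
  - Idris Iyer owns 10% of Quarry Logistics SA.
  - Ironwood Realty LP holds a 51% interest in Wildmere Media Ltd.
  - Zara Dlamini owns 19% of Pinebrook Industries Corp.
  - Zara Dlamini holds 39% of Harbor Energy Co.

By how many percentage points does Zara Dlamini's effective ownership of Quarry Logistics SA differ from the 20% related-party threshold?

By sibling attribution (R1), Zara Dlamini is treated as also owning Noor Dlamini's interest in Pinebrook Industries Corp, giving 19% + 44% = 63%.
By sibling attribution (R1), Zara Dlamini is treated as also owning Noor Dlamini's interest in Harbor Energy Co, giving 39% + 6% = 45%.
Chain via Pinebrook Industries Corp. (R3): 63% × 33% = 20.79% of Quarry Logistics SA.
Chain via Ironwood Realty LP (R3): 46% × 37% = 17.02% of Quarry Logistics SA.
Chain via Harbor Energy Co. (R3): 45% × 11% = 4.95% of Quarry Logistics SA.
Aggregating (R2): 20.79% + 17.02% + 4.95% = 42.76%.
42.76% exceeds the 20% threshold by 22.76 percentage points.

22.76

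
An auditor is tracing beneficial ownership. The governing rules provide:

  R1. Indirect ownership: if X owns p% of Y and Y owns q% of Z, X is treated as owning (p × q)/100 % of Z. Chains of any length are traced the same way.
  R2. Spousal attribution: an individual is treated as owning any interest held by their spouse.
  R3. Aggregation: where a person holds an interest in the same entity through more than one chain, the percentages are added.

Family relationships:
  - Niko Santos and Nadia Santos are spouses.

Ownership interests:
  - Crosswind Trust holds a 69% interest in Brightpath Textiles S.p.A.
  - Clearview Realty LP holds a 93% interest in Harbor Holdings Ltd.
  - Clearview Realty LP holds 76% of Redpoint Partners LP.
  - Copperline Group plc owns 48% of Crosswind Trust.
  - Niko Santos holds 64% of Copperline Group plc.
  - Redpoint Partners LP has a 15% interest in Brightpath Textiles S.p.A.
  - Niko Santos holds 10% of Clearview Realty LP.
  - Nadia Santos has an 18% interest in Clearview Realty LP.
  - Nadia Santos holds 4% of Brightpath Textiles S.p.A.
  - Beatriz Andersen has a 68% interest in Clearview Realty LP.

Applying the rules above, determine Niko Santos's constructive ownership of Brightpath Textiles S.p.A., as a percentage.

By spousal attribution (R2), Niko Santos is treated as also owning Nadia Santos's interest in Clearview Realty LP, giving 10% + 18% = 28%.
By spousal attribution (R2), Niko Santos is treated as owning Nadia Santos's 4% interest in Brightpath Textiles S.p.A.
Chain via Clearview Realty LP → Redpoint Partners LP (R1): 28% × 76% × 15% = 3.192% of Brightpath Textiles S.p.A.
Chain via Copperline Group plc → Crosswind Trust (R1): 64% × 48% × 69% = 21.1968% of Brightpath Textiles S.p.A.
Direct interest in Brightpath Textiles S.p.A: 4%.
Aggregating (R3): 3.192% + 21.1968% + 4% = 28.3888%.

28.3888%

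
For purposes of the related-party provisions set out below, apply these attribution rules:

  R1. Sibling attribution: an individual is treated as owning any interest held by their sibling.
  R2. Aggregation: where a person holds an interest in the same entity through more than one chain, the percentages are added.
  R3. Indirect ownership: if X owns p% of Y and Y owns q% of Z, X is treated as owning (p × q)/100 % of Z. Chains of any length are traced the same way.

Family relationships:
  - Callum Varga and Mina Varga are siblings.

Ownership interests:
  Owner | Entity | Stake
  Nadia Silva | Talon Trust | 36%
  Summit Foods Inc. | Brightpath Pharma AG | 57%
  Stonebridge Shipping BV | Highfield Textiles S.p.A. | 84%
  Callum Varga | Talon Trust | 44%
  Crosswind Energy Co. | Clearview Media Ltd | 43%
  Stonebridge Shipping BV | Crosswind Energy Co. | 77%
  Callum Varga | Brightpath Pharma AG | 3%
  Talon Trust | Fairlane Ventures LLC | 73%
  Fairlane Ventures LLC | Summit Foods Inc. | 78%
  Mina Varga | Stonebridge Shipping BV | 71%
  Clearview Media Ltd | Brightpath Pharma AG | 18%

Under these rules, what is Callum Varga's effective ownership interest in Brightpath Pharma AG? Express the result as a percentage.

By sibling attribution (R1), Callum Varga is treated as owning Mina Varga's 71% interest in Stonebridge Shipping BV.
Chain via Talon Trust → Fairlane Ventures LLC → Summit Foods Inc. (R3): 44% × 73% × 78% × 57% = 14.280552% of Brightpath Pharma AG.
Direct interest in Brightpath Pharma AG: 3%.
Chain via Stonebridge Shipping BV → Crosswind Energy Co. → Clearview Media Ltd (R3): 71% × 77% × 43% × 18% = 4.231458% of Brightpath Pharma AG.
Aggregating (R2): 14.280552% + 3% + 4.231458% = 21.51201%.

21.51201%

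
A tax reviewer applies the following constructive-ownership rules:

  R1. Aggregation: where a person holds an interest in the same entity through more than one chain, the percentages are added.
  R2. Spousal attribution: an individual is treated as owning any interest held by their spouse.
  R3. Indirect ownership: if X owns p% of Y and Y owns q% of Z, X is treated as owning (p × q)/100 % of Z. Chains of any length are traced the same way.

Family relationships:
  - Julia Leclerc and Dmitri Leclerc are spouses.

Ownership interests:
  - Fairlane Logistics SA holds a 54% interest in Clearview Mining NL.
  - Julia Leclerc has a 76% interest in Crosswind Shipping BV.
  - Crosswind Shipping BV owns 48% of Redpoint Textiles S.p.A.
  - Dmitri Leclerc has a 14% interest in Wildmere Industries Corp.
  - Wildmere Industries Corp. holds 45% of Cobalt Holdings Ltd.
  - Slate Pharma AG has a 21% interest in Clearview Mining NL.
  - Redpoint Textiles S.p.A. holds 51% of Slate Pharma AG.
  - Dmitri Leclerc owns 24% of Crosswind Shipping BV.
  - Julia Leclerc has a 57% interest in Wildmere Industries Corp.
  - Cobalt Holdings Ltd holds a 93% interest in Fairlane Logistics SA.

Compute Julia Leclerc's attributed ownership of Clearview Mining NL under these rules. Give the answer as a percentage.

By spousal attribution (R2), Julia Leclerc is treated as also owning Dmitri Leclerc's interest in Wildmere Industries Corp, giving 57% + 14% = 71%.
By spousal attribution (R2), Julia Leclerc is treated as also owning Dmitri Leclerc's interest in Crosswind Shipping BV, giving 76% + 24% = 100%.
Chain via Wildmere Industries Corp. → Cobalt Holdings Ltd → Fairlane Logistics SA (R3): 71% × 45% × 93% × 54% = 16.04529% of Clearview Mining NL.
Chain via Crosswind Shipping BV → Redpoint Textiles S.p.A. → Slate Pharma AG (R3): 100% × 48% × 51% × 21% = 5.1408% of Clearview Mining NL.
Aggregating (R1): 16.04529% + 5.1408% = 21.18609%.

21.18609%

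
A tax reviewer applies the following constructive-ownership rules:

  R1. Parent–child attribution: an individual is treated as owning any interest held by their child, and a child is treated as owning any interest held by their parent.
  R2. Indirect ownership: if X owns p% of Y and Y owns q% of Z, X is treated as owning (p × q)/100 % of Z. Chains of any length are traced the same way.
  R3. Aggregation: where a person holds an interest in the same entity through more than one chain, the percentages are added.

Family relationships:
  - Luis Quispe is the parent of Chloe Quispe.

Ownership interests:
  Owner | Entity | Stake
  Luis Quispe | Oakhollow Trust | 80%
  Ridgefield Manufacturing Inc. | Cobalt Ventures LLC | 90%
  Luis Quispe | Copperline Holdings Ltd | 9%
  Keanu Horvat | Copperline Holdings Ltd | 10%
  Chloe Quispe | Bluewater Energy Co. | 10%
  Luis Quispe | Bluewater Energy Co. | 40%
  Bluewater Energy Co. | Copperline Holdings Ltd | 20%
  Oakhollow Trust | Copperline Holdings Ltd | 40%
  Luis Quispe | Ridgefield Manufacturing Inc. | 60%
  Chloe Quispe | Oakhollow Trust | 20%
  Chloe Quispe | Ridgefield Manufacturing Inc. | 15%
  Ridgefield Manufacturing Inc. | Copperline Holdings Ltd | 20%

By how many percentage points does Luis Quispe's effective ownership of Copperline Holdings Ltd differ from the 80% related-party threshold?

By parent–child attribution (R1), Luis Quispe is treated as also owning Chloe Quispe's interest in Ridgefield Manufacturing Inc, giving 60% + 15% = 75%.
By parent–child attribution (R1), Luis Quispe is treated as also owning Chloe Quispe's interest in Bluewater Energy Co, giving 40% + 10% = 50%.
By parent–child attribution (R1), Luis Quispe is treated as also owning Chloe Quispe's interest in Oakhollow Trust, giving 80% + 20% = 100%.
Chain via Ridgefield Manufacturing Inc. (R2): 75% × 20% = 15% of Copperline Holdings Ltd.
Chain via Bluewater Energy Co. (R2): 50% × 20% = 10% of Copperline Holdings Ltd.
Chain via Oakhollow Trust (R2): 100% × 40% = 40% of Copperline Holdings Ltd.
Direct interest in Copperline Holdings Ltd: 9%.
Aggregating (R3): 15% + 10% + 40% + 9% = 74%.
74% falls short of the 80% threshold by 6 percentage points.

6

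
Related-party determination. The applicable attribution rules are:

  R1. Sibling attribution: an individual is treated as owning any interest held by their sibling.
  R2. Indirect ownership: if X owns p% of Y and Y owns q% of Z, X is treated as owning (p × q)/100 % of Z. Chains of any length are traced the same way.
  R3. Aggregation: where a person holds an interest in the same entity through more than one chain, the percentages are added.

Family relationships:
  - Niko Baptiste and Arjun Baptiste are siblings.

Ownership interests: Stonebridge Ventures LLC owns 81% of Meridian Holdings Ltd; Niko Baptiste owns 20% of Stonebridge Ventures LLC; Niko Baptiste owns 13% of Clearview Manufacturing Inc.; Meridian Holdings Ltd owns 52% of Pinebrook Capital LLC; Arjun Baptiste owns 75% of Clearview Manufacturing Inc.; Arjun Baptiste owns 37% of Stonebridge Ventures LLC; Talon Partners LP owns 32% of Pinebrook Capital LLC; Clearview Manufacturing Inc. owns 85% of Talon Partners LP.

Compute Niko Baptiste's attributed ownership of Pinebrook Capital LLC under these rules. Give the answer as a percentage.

47.9444%

By sibling attribution (R1), Niko Baptiste is treated as also owning Arjun Baptiste's interest in Clearview Manufacturing Inc, giving 13% + 75% = 88%.
By sibling attribution (R1), Niko Baptiste is treated as also owning Arjun Baptiste's interest in Stonebridge Ventures LLC, giving 20% + 37% = 57%.
Chain via Clearview Manufacturing Inc. → Talon Partners LP (R2): 88% × 85% × 32% = 23.936% of Pinebrook Capital LLC.
Chain via Stonebridge Ventures LLC → Meridian Holdings Ltd (R2): 57% × 81% × 52% = 24.0084% of Pinebrook Capital LLC.
Aggregating (R3): 23.936% + 24.0084% = 47.9444%.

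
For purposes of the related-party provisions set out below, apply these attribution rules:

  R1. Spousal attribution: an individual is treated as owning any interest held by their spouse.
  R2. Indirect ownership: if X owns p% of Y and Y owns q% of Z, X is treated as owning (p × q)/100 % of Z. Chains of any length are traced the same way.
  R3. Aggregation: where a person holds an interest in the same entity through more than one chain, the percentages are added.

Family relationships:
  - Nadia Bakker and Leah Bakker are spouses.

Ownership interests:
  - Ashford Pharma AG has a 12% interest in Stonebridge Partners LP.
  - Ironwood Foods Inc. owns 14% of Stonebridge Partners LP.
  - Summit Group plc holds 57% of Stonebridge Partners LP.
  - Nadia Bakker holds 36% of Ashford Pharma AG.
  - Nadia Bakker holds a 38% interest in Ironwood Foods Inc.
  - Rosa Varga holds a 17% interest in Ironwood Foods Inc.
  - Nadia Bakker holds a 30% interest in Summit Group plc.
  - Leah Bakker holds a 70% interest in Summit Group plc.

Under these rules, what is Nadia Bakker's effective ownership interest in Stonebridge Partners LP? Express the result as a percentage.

66.64%

By spousal attribution (R1), Nadia Bakker is treated as also owning Leah Bakker's interest in Summit Group plc, giving 30% + 70% = 100%.
Chain via Ironwood Foods Inc. (R2): 38% × 14% = 5.32% of Stonebridge Partners LP.
Chain via Summit Group plc (R2): 100% × 57% = 57% of Stonebridge Partners LP.
Chain via Ashford Pharma AG (R2): 36% × 12% = 4.32% of Stonebridge Partners LP.
Aggregating (R3): 5.32% + 57% + 4.32% = 66.64%.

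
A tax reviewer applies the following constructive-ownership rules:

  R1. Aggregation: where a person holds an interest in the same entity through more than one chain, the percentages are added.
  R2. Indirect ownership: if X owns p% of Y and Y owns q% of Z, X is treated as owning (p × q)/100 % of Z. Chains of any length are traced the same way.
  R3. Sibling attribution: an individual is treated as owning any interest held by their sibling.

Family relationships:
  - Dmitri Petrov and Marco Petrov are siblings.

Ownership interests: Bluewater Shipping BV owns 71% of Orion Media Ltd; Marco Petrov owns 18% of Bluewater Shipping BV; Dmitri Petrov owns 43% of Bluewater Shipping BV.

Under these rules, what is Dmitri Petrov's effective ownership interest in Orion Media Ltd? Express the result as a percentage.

43.31%

By sibling attribution (R3), Dmitri Petrov is treated as also owning Marco Petrov's interest in Bluewater Shipping BV, giving 43% + 18% = 61%.
Chain via Bluewater Shipping BV (R2): 61% × 71% = 43.31% of Orion Media Ltd.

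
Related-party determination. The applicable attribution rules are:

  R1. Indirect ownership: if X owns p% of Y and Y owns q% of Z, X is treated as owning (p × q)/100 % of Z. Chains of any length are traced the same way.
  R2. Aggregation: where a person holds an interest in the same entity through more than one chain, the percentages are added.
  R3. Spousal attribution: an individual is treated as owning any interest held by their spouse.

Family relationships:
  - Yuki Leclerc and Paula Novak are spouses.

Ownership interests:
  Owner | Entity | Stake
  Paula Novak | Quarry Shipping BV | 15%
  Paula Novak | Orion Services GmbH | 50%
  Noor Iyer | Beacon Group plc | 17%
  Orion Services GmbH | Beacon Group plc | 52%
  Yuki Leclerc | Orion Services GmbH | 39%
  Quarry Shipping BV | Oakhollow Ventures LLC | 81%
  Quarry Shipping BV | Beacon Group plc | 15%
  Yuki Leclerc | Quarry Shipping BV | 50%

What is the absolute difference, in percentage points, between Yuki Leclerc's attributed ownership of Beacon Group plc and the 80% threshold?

23.97

By spousal attribution (R3), Yuki Leclerc is treated as also owning Paula Novak's interest in Quarry Shipping BV, giving 50% + 15% = 65%.
By spousal attribution (R3), Yuki Leclerc is treated as also owning Paula Novak's interest in Orion Services GmbH, giving 39% + 50% = 89%.
Chain via Quarry Shipping BV (R1): 65% × 15% = 9.75% of Beacon Group plc.
Chain via Orion Services GmbH (R1): 89% × 52% = 46.28% of Beacon Group plc.
Aggregating (R2): 9.75% + 46.28% = 56.03%.
56.03% falls short of the 80% threshold by 23.97 percentage points.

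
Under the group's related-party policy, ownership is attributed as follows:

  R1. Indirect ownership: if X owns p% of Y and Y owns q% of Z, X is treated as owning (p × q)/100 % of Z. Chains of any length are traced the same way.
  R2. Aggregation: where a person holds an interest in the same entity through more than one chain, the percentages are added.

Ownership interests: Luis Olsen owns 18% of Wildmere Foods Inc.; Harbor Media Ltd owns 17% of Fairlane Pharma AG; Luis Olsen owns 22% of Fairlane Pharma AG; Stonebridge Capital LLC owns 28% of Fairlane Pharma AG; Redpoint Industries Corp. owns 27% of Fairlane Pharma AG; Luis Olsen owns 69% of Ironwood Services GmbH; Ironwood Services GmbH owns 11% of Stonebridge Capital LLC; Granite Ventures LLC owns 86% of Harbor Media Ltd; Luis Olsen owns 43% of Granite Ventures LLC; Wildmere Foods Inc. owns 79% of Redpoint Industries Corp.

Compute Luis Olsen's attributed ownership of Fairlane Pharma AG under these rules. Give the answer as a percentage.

Chain via Ironwood Services GmbH → Stonebridge Capital LLC (R1): 69% × 11% × 28% = 2.1252% of Fairlane Pharma AG.
Chain via Granite Ventures LLC → Harbor Media Ltd (R1): 43% × 86% × 17% = 6.2866% of Fairlane Pharma AG.
Chain via Wildmere Foods Inc. → Redpoint Industries Corp. (R1): 18% × 79% × 27% = 3.8394% of Fairlane Pharma AG.
Direct interest in Fairlane Pharma AG: 22%.
Aggregating (R2): 2.1252% + 6.2866% + 3.8394% + 22% = 34.2512%.

34.2512%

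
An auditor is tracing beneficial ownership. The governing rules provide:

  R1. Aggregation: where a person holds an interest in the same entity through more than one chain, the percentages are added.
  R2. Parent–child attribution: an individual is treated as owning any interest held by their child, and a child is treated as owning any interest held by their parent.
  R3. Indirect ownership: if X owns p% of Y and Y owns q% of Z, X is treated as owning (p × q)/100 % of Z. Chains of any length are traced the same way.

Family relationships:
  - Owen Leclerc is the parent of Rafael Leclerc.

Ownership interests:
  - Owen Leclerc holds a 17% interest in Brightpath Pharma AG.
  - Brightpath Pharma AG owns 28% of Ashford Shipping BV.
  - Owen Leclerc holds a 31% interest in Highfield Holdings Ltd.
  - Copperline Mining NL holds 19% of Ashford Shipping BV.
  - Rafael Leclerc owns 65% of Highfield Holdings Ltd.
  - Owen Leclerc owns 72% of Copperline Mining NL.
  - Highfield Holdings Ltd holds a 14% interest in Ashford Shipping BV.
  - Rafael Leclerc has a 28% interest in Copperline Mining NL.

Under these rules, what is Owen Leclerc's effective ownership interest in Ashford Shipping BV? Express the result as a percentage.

37.2%

By parent–child attribution (R2), Owen Leclerc is treated as also owning Rafael Leclerc's interest in Copperline Mining NL, giving 72% + 28% = 100%.
By parent–child attribution (R2), Owen Leclerc is treated as also owning Rafael Leclerc's interest in Highfield Holdings Ltd, giving 31% + 65% = 96%.
Chain via Copperline Mining NL (R3): 100% × 19% = 19% of Ashford Shipping BV.
Chain via Highfield Holdings Ltd (R3): 96% × 14% = 13.44% of Ashford Shipping BV.
Chain via Brightpath Pharma AG (R3): 17% × 28% = 4.76% of Ashford Shipping BV.
Aggregating (R1): 19% + 13.44% + 4.76% = 37.2%.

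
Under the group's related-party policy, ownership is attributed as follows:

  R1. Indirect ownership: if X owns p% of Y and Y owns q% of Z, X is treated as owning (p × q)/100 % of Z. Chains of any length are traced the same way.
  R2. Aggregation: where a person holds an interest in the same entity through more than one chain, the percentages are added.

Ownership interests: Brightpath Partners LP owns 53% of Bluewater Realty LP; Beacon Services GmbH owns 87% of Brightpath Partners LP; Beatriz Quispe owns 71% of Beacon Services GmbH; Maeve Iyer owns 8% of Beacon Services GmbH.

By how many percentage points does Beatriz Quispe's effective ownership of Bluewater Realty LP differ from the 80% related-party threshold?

Chain via Beacon Services GmbH → Brightpath Partners LP (R1): 71% × 87% × 53% = 32.7381% of Bluewater Realty LP.
32.7381% falls short of the 80% threshold by 47.2619 percentage points.

47.2619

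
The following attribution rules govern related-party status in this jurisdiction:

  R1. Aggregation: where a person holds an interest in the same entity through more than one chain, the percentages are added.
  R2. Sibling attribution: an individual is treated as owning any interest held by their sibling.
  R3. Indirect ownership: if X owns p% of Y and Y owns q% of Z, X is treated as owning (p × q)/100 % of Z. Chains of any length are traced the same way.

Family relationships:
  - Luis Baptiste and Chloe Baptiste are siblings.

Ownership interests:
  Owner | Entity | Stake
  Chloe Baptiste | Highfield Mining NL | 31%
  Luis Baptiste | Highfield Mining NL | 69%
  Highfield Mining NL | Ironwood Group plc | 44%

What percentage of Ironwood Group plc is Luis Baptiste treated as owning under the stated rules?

By sibling attribution (R2), Luis Baptiste is treated as also owning Chloe Baptiste's interest in Highfield Mining NL, giving 69% + 31% = 100%.
Chain via Highfield Mining NL (R3): 100% × 44% = 44% of Ironwood Group plc.

44%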